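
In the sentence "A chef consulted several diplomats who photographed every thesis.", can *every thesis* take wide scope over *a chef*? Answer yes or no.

*every thesis* is embedded in the relative clause *who photographed every thesis* modifying *several diplomats*.
Quantifiers inside a relative clause are trapped there; the RC boundary blocks QR.
*every thesis* > *a chef* would require crossing that boundary, which is illicit.
(Only the surface reading survives: one fixed chef with respect to all the relevant theses.)

No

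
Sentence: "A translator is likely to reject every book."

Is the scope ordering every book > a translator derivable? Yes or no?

Yes

*every book* is the object of the infinitival complement of a raising predicate; raising infinitives are transparent for QR, so the two DPs are in effect clausemates.
With no island boundary between them, the object can take inverse scope over the subject via ordinary QR within the clause.
Both orderings are possible: *a translator* > *every book* and *every book* > *a translator*.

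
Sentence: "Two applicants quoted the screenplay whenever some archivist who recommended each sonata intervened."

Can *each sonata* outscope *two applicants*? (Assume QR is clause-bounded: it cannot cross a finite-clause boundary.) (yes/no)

No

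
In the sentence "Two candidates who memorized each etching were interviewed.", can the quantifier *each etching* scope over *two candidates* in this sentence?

No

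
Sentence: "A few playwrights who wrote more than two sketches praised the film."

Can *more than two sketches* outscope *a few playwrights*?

No

Structurally, *more than two sketches* is inside the relative clause *who wrote more than two sketches*.
A relative clause is a scope island — quantifier raising cannot cross its boundary.
So *more than two sketches* cannot raise to a position above *a few playwrights*.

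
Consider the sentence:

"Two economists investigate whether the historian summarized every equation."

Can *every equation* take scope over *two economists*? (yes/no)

No

Structurally, *every equation* is inside the embedded question *whether the historian summarized every equation*.
An indirect question is a wh-island; the filled [Spec,CP] blocks QR across the CP edge.
The inverse ordering *every equation* > *two economists* is therefore underivable.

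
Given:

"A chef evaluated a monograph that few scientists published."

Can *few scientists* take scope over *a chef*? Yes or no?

No

*few scientists* sits inside the relative clause *that few scientists published* modifying *a monograph*.
Relative clauses are scope islands: a quantifier cannot QR out of a relative clause to take scope in the matrix clause.
There is no licit LF on which *few scientists* c-commands *a chef*.
(Only the surface reading survives: one fixed chef with respect to all the relevant scientists.)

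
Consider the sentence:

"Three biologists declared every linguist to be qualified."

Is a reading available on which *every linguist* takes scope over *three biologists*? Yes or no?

Yes

*every linguist* is the subject of an ECM infinitive — the infinitival complement of an ECM verb is not a scope island, so *every linguist* can raise into the matrix clause.
QR within a single clause is free, so the lower quantifier may take scope over the higher one.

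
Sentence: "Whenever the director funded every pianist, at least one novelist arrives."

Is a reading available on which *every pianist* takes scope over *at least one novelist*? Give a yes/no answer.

No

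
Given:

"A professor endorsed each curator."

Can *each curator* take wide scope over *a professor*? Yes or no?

Yes

Both DPs are arguments of the same predicate; there is no clause or island boundary between them.
No island intervenes, so both surface and inverse scope are derivable.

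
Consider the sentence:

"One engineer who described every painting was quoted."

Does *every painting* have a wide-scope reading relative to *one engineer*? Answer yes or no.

No

*every painting* occurs within the relative clause *who described every painting*.
QR out of a relative clause is ruled out by the relative-clause island constraint.
*every painting* is confined to the island and cannot take scope over *one engineer*.
(Only the surface reading survives: one fixed engineer with respect to all the relevant paintings.)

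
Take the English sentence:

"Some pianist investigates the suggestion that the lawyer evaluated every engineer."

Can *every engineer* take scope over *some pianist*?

No

The target quantifier *every engineer* is part of the complex NP *the suggestion that the lawyer evaluated every engineer*.
Noun-complement clauses are scope islands (the Complex NP Constraint): a quantifier inside one cannot scope into the matrix.
*every engineer* is confined to the island and cannot take scope over *some pianist*.
(Only the surface reading survives: one fixed pianist with respect to all the relevant engineers.)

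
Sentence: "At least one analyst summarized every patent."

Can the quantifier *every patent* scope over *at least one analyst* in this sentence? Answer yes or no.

*at least one analyst* and *every patent* are co-arguments of the matrix verb, with nothing but a clause-internal boundary between them.
QR within a single clause is free, so the lower quantifier may take scope over the higher one.

Yes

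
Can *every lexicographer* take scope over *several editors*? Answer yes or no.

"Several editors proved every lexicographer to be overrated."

The ECM infinitive is scope-transparent — *every lexicographer* is free to raise above *several editors*.
Since no island is crossed, the inverse ordering is licensed alongside surface scope.

Yes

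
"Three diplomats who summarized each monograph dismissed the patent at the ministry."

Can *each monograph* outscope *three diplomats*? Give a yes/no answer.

No

*each monograph* is embedded in the relative clause *who summarized each monograph*.
QR out of a relative clause is ruled out by the relative-clause island constraint.
Hence only narrow scope for *each monograph* (under *three diplomats*) survives.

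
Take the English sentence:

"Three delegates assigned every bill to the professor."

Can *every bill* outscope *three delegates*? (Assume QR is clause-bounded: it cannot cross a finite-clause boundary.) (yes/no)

*every bill* is the matrix object and *three delegates* the matrix subject; the two are clausemates.
Since no island is crossed, the inverse ordering is licensed alongside surface scope.

Yes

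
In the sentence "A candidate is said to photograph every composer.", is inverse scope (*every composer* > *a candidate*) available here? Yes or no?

The matrix predicate is a raising verb, whose infinitival complement is not a scope island — *every composer* can QR into the matrix clause.
Clause-internal QR can adjoin the lower DP above the subject, yielding the inverse reading.
Both orderings are possible: *a candidate* > *every composer* and *every composer* > *a candidate*.

Yes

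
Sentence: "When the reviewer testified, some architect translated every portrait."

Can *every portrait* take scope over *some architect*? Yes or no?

*every portrait* is a matrix argument; the adjunct is an island but the target quantifier is outside it.
Ordinary QR to a clause-peripheral position gives the wide-scope LF for the lower DP.

Yes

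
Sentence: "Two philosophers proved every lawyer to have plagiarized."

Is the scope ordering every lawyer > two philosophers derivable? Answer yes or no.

*every lawyer* is an ECM subject; ECM complements are not islands, and the embedded quantifier may take matrix scope.
No island intervenes, so both surface and inverse scope are derivable.

Yes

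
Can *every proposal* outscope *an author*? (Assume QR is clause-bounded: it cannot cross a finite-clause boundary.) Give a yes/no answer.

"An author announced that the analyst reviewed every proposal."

No

The DP *every proposal* is contained in the finite complement clause *that the analyst reviewed every proposal*.
Given the clause-boundedness assumption, QR cannot cross the finite CP into the matrix.
So *every proposal* cannot raise to a position above *an author*.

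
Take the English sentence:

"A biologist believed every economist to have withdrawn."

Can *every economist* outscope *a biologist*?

Yes

ECM infinitives lack a CP barrier, so *every economist* can QR over the matrix subject *a biologist*.
QR within a single clause is free, so the lower quantifier may take scope over the higher one.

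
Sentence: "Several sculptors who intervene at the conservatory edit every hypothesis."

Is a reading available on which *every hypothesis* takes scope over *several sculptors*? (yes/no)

*every hypothesis* is a matrix argument; only *several sculptors* is modified by the relative clause *who intervene at the conservatory*, so the RC island is irrelevant to the target quantifier.
Clause-internal QR can adjoin the lower DP above the subject, yielding the inverse reading.
Both orderings are possible: *several sculptors* > *every hypothesis* and *every hypothesis* > *several sculptors*.

Yes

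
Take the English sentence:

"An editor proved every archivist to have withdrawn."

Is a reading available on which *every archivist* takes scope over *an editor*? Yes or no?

This is an ECM construction: *every archivist* is the infinitival subject, Case-marked by the matrix verb, and the infinitive is transparent for QR.
QR within a single clause is free, so the lower quantifier may take scope over the higher one.
So *every archivist* > *an editor* is among the available readings.

Yes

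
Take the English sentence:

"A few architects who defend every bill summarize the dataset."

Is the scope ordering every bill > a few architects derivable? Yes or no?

No

*every bill* occurs within the relative clause *who defend every bill*.
Relative clauses block scope extraction: QR cannot target a position outside the modified NP.
*every bill* is confined to the island and cannot take scope over *a few architects*.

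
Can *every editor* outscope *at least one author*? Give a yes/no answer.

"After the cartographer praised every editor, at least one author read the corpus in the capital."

*every editor* is embedded in the adjunct clause *after the cartographer praised every editor*.
Adjuncts are opaque for quantifier raising; a quantifier in an adjunct stays inside it.
*every editor* is confined to the island and cannot take scope over *at least one author*.

No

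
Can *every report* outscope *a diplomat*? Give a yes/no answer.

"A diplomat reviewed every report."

Yes

*every report* is the matrix object and *a diplomat* the matrix subject; the two are clausemates.
QR within a single clause is free, so the lower quantifier may take scope over the higher one.
The sentence is scopally ambiguous between *a diplomat* > *every report* and *every report* > *a diplomat*.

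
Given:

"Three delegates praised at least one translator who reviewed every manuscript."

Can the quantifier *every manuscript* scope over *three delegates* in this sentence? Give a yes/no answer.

No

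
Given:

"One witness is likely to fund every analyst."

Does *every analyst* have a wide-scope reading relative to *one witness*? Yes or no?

Yes

*every analyst* is the object of the infinitival complement of a raising predicate; raising infinitives are transparent for QR, so the two DPs are in effect clausemates.
Ordinary QR to a clause-peripheral position gives the wide-scope LF for the lower DP.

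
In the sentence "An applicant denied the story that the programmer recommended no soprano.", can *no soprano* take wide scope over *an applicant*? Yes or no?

*no soprano* is embedded in the complex NP *the story that the programmer recommended no soprano*.
The complex NP is opaque for QR — the quantifier is frozen inside the noun's complement.
So *no soprano* cannot raise high enough to outscope *an applicant*; only the surface ordering *an applicant* > *no soprano* is available.
(Only the surface reading survives: one fixed applicant with respect to all the relevant sopranos.)

No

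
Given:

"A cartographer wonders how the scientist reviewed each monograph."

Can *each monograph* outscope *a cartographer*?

*each monograph* is embedded in the embedded question *how the scientist reviewed each monograph*.
Embedded wh-clauses are opaque for QR, so the quantifier stays inside the question.
So the wide-scope reading for *each monograph* is blocked.
(Only the surface reading survives: one fixed cartographer with respect to all the relevant monographs.)

No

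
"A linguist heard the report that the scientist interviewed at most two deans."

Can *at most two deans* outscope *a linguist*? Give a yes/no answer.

The DP *at most two deans* is contained in the complex NP *the report that the scientist interviewed at most two deans*.
A that-clause complement to a noun is an island; QR cannot cross the NP boundary.
So the wide-scope reading for *at most two deans* is blocked.

No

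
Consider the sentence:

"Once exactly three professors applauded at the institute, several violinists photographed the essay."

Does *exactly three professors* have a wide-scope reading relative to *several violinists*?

The target quantifier *exactly three professors* is part of the adjunct clause *once exactly three professors applauded at the institute*.
Adjunct clauses are scope islands: a quantifier inside an adjunct cannot raise into the matrix clause.
So the wide-scope reading for *exactly three professors* is blocked.

No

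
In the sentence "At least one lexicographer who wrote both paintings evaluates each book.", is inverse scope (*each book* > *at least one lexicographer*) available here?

Yes

The relative clause *who wrote both paintings* modifies *at least one lexicographer*, but *each book* is not inside that relative clause — it is an argument of the matrix verb.
No island intervenes, so both surface and inverse scope are derivable.
The sentence is scopally ambiguous between *at least one lexicographer* > *each book* and *each book* > *at least one lexicographer*.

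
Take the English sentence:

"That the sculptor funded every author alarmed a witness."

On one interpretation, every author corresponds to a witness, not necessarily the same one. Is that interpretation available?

No

The described interpretation is the *every author* > *a witness* scoping.
*every author* occurs within the sentential subject *that the sculptor funded every author*.
Sentential subjects are islands: a quantifier inside the subject clause cannot raise over the matrix predicate.
*every author* is confined to the island and cannot take scope over *a witness*.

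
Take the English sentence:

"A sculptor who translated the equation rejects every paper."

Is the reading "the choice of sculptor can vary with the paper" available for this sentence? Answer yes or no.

Yes

The described interpretation is the *every paper* > *a sculptor* scoping.
The RC *who translated the equation* is an island, but *every paper* is not inside it — it is the matrix object, a clausemate of *a sculptor*.
Ordinary QR to a clause-peripheral position gives the wide-scope LF for the lower DP.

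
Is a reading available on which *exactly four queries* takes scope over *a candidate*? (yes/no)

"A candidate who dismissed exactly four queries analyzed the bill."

No

*exactly four queries* occurs within the relative clause *who dismissed exactly four queries*.
Quantifiers inside a relative clause are trapped there; the RC boundary blocks QR.
*exactly four queries* > *a candidate* would require crossing that boundary, which is illicit.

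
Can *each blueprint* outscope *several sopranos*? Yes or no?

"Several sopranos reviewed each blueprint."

Yes

*several sopranos* and *each blueprint* are co-arguments of the matrix verb, with nothing but a clause-internal boundary between them.
Nothing blocks QR of the lower DP to a position above the higher one, so inverse scope is available.
Both orderings are possible: *several sopranos* > *each blueprint* and *each blueprint* > *several sopranos*.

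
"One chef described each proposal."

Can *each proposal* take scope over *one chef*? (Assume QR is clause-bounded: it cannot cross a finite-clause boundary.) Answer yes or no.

*each proposal* is the matrix object and *one chef* the matrix subject; the two are clausemates.
Nothing blocks QR of the lower DP to a position above the higher one, so inverse scope is available.
Both orderings are possible: *one chef* > *each proposal* and *each proposal* > *one chef*.

Yes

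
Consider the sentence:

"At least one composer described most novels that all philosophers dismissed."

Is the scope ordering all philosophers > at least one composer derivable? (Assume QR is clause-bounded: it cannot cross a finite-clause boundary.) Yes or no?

No

*all philosophers* occurs within the relative clause *that all philosophers dismissed* modifying *most novels*.
A relative clause is a scope island — quantifier raising cannot cross its boundary.
So the wide-scope reading for *all philosophers* is blocked.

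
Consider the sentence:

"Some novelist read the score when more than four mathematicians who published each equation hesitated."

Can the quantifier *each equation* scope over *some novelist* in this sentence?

No

The DP *each equation* is contained in the relative clause *who published each equation*, which is itself inside the adjunct *when more than four mathematicians who published each equation hesitated*.
Even if one barrier were somehow void, the other would still block QR.
Hence only narrow scope for *each equation* (under *some novelist*) survives.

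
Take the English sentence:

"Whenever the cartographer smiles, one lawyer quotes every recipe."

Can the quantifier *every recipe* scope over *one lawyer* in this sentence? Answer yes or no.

Yes

The adjunct island is irrelevant here — *every recipe* and *one lawyer* are both in the matrix clause.
Nothing blocks QR of the lower DP to a position above the higher one, so inverse scope is available.
So *every recipe* > *one lawyer* is among the available readings.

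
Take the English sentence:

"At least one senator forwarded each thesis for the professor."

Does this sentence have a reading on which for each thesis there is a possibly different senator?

The described interpretation is the *each thesis* > *at least one senator* scoping.
Both DPs are arguments of the same predicate; there is no clause or island boundary between them.
Clause-internal QR can adjoin the lower DP above the subject, yielding the inverse reading.

Yes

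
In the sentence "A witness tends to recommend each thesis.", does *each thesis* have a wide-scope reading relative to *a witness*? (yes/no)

Yes

Infinitival complements of raising predicates do not block QR; *each thesis* and *a witness* are effectively clausemates.
With no island boundary between them, the object can take inverse scope over the subject via ordinary QR within the clause.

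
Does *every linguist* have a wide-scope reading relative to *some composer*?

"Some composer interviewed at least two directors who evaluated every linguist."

Structurally, *every linguist* is inside the relative clause *who evaluated every linguist* modifying *at least two directors*.
Relative clauses block scope extraction: QR cannot target a position outside the modified NP.
Hence only narrow scope for *every linguist* (under *some composer*) survives.

No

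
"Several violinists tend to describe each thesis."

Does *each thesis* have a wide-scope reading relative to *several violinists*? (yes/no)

Raising constructions are monoclausal for scope purposes; *each thesis* is not separated from *several violinists* by any island.
Since no island is crossed, the inverse ordering is licensed alongside surface scope.
So *each thesis* > *several violinists* is among the available readings.

Yes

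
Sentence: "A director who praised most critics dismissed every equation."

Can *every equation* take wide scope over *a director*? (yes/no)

Yes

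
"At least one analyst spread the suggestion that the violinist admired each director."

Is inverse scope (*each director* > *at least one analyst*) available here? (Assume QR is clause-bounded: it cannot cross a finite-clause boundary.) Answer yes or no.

No

*each director* sits inside the complex NP *the suggestion that the violinist admired each director*.
The complex NP is opaque for QR — the quantifier is frozen inside the noun's complement.
There is no licit LF on which *each director* c-commands *at least one analyst*.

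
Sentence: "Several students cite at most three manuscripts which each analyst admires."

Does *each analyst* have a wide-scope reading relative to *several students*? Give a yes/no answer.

No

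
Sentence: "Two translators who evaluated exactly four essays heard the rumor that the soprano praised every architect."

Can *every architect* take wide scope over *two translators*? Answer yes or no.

No

*every architect* sits inside the complex NP *the rumor that the soprano praised every architect*.
Noun-complement clauses are scope islands (the Complex NP Constraint): a quantifier inside one cannot scope into the matrix.
*every architect* > *two translators* would require crossing that boundary, which is illicit.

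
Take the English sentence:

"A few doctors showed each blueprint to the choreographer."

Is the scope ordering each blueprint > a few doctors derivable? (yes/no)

Yes

*a few doctors* and *each blueprint* are co-arguments of the matrix verb, with nothing but a clause-internal boundary between them.
Nothing blocks QR of the lower DP to a position above the higher one, so inverse scope is available.
So *each blueprint* > *a few doctors* is among the available readings.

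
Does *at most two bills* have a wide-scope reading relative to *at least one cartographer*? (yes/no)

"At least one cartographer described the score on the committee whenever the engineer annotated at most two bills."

Structurally, *at most two bills* is inside the adjunct clause *whenever the engineer annotated at most two bills*.
Scope out of an adjunct clause is unavailable: QR respects the adjunct-island constraint.
*at most two bills* is confined to the island and cannot take scope over *at least one cartographer*.
(Only the surface reading survives: one fixed cartographer with respect to all the relevant bills.)

No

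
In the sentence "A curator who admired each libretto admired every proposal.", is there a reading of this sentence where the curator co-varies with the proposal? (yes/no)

The paraphrase describes the scope ordering *every proposal* > *a curator*.
*every proposal* sits in the matrix clause, not in the relative clause on *a curator*.
With no island boundary between them, the object can take inverse scope over the subject via ordinary QR within the clause.

Yes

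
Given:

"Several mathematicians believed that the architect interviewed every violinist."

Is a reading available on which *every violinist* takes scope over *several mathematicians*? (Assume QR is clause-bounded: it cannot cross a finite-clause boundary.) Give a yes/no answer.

No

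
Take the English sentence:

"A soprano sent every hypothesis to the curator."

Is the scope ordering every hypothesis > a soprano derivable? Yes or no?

Yes

*every hypothesis* is the matrix object and *a soprano* the matrix subject; the two are clausemates.
Nothing blocks QR of the lower DP to a position above the higher one, so inverse scope is available.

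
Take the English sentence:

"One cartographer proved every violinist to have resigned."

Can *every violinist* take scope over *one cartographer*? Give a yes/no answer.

ECM infinitives lack a CP barrier, so *every violinist* can QR over the matrix subject *one cartographer*.
With no island boundary between them, the object can take inverse scope over the subject via ordinary QR within the clause.

Yes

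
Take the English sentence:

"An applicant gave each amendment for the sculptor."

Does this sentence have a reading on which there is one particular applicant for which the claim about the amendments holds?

The paraphrase describes the scope ordering *an applicant* > *each amendment*.
Surface scope (*an applicant* > *each amendment*) is always derivable; islands only block QR, not in-situ interpretation.

Yes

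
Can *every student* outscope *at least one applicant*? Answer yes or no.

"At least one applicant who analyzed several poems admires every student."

Yes

Although the sentence contains a relative clause (*who analyzed several poems*), *every student* is outside it, in the matrix VP.
Clause-internal QR can adjoin the lower DP above the subject, yielding the inverse reading.
The sentence is scopally ambiguous between *at least one applicant* > *every student* and *every student* > *at least one applicant*.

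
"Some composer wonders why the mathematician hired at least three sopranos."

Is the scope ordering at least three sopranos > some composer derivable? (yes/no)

The DP *at least three sopranos* is contained in the embedded question *why the mathematician hired at least three sopranos*.
QR across an interrogative CP boundary is ruled out as a wh-island violation.
There is no licit LF on which *at least three sopranos* c-commands *some composer*.

No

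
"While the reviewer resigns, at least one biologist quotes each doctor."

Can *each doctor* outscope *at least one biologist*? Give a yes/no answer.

Yes

*each doctor* is a matrix argument; the adjunct is an island but the target quantifier is outside it.
No island intervenes, so both surface and inverse scope are derivable.
So *each doctor* > *at least one biologist* is among the available readings.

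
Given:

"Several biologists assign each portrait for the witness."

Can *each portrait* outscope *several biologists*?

*each portrait* and *several biologists* are in the same minimal clause.
No island intervenes, so both surface and inverse scope are derivable.

Yes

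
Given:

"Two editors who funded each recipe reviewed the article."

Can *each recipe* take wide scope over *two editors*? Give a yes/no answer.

No

*each recipe* occurs within the relative clause *who funded each recipe*.
A relative clause is a scope island — quantifier raising cannot cross its boundary.
So *each recipe* cannot raise to a position above *two editors*.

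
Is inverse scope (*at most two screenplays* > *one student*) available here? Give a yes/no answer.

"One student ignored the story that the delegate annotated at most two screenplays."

No

*at most two screenplays* sits inside the complex NP *the story that the delegate annotated at most two screenplays*.
Noun-complement clauses are scope islands (the Complex NP Constraint): a quantifier inside one cannot scope into the matrix.
So *at most two screenplays* cannot raise to a position above *one student*.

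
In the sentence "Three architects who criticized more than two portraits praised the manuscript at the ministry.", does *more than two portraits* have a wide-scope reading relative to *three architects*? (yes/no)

No

Structurally, *more than two portraits* is inside the relative clause *who criticized more than two portraits*.
Relative clauses block scope extraction: QR cannot target a position outside the modified NP.
So the wide-scope reading for *more than two portraits* is blocked.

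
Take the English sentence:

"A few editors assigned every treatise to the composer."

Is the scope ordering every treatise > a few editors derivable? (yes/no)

Yes

*every treatise* and *a few editors* are in the same minimal clause.
Ordinary QR to a clause-peripheral position gives the wide-scope LF for the lower DP.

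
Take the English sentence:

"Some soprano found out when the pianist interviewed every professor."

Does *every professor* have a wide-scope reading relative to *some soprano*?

Structurally, *every professor* is inside the embedded question *when the pianist interviewed every professor*.
QR across an interrogative CP boundary is ruled out as a wh-island violation.
*every professor* > *some soprano* would require crossing that boundary, which is illicit.
(Only the surface reading survives: one fixed soprano with respect to all the relevant professors.)

No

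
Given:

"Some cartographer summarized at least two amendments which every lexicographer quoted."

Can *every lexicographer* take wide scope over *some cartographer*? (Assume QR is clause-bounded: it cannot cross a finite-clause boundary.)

*every lexicographer* sits inside the relative clause *which every lexicographer quoted* modifying *at least two amendments*.
QR out of a relative clause is ruled out by the relative-clause island constraint.
So *every lexicographer* cannot raise to a position above *some cartographer*.
(Only the surface reading survives: one fixed cartographer with respect to all the relevant lexicographers.)

No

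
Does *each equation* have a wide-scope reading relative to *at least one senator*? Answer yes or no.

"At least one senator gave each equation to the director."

*each equation* and *at least one senator* are in the same minimal clause.
No island intervenes, so both surface and inverse scope are derivable.

Yes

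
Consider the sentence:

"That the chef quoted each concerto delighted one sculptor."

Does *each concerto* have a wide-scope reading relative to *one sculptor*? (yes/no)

No

*each concerto* is embedded in the sentential subject *that the chef quoted each concerto*.
The Sentential Subject Constraint rules out raising the quantifier out of the that-clause subject.
*each concerto* > *one sculptor* would require crossing that boundary, which is illicit.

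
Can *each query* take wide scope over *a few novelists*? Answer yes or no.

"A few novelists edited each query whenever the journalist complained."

Yes

Neither queried DP is inside the adjunct, so the adjunct-island constraint does not apply.
Clause-internal QR can adjoin the lower DP above the subject, yielding the inverse reading.
Both orderings are possible: *a few novelists* > *each query* and *each query* > *a few novelists*.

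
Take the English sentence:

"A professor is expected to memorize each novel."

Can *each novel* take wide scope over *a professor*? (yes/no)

Infinitival complements of raising predicates do not block QR; *each novel* and *a professor* are effectively clausemates.
No island intervenes, so both surface and inverse scope are derivable.

Yes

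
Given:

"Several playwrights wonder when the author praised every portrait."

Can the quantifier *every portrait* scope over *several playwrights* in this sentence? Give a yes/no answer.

The DP *every portrait* is contained in the embedded question *when the author praised every portrait*.
Embedded wh-clauses are opaque for QR, so the quantifier stays inside the question.
So *every portrait* cannot raise to a position above *several playwrights*.

No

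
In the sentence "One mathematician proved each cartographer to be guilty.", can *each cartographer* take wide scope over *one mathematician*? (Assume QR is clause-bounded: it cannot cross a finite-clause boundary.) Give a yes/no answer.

ECM infinitives lack a CP barrier, so *each cartographer* can QR over the matrix subject *one mathematician*.
With no island boundary between them, the object can take inverse scope over the subject via ordinary QR within the clause.
Both orderings are possible: *one mathematician* > *each cartographer* and *each cartographer* > *one mathematician*.

Yes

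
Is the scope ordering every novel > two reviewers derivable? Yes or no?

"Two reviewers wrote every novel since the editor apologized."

Yes

*every novel* is a matrix argument; the adjunct is an island but the target quantifier is outside it.
QR within a single clause is free, so the lower quantifier may take scope over the higher one.
Both orderings are possible: *two reviewers* > *every novel* and *every novel* > *two reviewers*.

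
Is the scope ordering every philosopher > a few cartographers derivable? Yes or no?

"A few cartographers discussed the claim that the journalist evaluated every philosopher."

*every philosopher* sits inside the complex NP *the claim that the journalist evaluated every philosopher*.
Since the clause is the complement of a nominal head, the CNPC blocks scope extraction.
So *every philosopher* cannot raise high enough to outscope *a few cartographers*; only the surface ordering *a few cartographers* > *every philosopher* is available.

No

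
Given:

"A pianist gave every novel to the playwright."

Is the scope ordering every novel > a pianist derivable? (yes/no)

*a pianist* and *every novel* are co-arguments of the matrix verb, with nothing but a clause-internal boundary between them.
QR within a single clause is free, so the lower quantifier may take scope over the higher one.

Yes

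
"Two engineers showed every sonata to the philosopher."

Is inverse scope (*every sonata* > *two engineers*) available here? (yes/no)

Yes

*every sonata* is the matrix object and *two engineers* the matrix subject; the two are clausemates.
No island intervenes, so both surface and inverse scope are derivable.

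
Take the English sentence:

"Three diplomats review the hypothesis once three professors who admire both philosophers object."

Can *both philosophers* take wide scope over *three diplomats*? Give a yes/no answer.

No

The DP *both philosophers* is contained in the relative clause *who admire both philosophers*, which is itself inside the adjunct *once three professors who admire both philosophers object*.
Even if one barrier were somehow void, the other would still block QR.
*both philosophers* > *three diplomats* would require crossing that boundary, which is illicit.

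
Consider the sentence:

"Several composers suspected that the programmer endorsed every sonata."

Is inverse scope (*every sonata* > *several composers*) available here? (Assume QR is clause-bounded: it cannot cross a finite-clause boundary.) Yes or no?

No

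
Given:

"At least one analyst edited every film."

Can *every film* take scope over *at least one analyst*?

*every film* and *at least one analyst* are in the same minimal clause.
Nothing blocks QR of the lower DP to a position above the higher one, so inverse scope is available.
So *every film* > *at least one analyst* is among the available readings.

Yes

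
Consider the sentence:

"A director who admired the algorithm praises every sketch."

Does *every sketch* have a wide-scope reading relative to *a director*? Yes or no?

*every sketch* sits in the matrix clause, not in the relative clause on *a director*.
Ordinary QR to a clause-peripheral position gives the wide-scope LF for the lower DP.

Yes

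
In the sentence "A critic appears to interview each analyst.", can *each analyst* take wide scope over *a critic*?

Yes

*each analyst* is inside a raising infinitive, which is transparent to QR (no CP barrier), so it behaves as a matrix argument.
With no island boundary between them, the object can take inverse scope over the subject via ordinary QR within the clause.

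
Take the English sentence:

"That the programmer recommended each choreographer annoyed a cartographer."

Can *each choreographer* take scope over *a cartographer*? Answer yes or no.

No

The DP *each choreographer* is contained in the sentential subject *that the programmer recommended each choreographer*.
The Sentential Subject Constraint rules out raising the quantifier out of the that-clause subject.
*each choreographer* is confined to the island and cannot take scope over *a cartographer*.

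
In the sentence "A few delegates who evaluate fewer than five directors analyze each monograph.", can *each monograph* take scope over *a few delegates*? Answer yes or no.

Yes

The RC *who evaluate fewer than five directors* is an island, but *each monograph* is not inside it — it is the matrix object, a clausemate of *a few delegates*.
With no island boundary between them, the object can take inverse scope over the subject via ordinary QR within the clause.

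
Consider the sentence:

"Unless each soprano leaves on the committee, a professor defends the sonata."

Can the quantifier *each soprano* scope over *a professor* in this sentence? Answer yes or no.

No

*each soprano* sits inside the adjunct clause *unless each soprano leaves on the committee*.
Adverbial clauses are not L-marked, so they are barriers for QR — the quantifier cannot escape the adjunct.
So *each soprano* cannot raise to a position above *a professor*.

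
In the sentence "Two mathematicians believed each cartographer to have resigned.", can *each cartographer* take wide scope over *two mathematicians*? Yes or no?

Yes

*each cartographer* is the subject of an ECM infinitive — the infinitival complement of an ECM verb is not a scope island, so *each cartographer* can raise into the matrix clause.
Since no island is crossed, the inverse ordering is licensed alongside surface scope.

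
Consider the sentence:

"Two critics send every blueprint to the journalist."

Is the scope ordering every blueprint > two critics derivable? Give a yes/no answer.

Yes

*every blueprint* is the matrix object and *two critics* the matrix subject; the two are clausemates.
Clause-internal QR can adjoin the lower DP above the subject, yielding the inverse reading.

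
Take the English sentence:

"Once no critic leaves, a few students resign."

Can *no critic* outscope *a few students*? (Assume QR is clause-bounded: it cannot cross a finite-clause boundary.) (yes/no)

The DP *no critic* is contained in the adjunct clause *once no critic leaves*.
The adjunct-island constraint bars QR out of an adverbial clause.
So *no critic* cannot raise to a position above *a few students*.

No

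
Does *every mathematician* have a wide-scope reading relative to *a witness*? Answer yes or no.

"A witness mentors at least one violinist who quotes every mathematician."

No

The DP *every mathematician* is contained in the relative clause *who quotes every mathematician* modifying *at least one violinist*.
QR out of a relative clause is ruled out by the relative-clause island constraint.
There is no licit LF on which *every mathematician* c-commands *a witness*.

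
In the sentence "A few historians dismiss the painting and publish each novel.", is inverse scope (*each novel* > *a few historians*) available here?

No

*each novel* sits inside one conjunct of the coordinate structure (*publish each novel*).
The Coordinate Structure Constraint blocks movement (including QR) out of a single conjunct.
*each novel* > *a few historians* would require crossing that boundary, which is illicit.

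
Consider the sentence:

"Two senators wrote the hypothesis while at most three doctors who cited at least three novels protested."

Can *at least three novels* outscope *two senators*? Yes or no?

No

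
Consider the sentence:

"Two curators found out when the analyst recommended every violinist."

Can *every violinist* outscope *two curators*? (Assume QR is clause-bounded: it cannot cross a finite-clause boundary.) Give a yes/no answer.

*every violinist* is embedded in the embedded question *when the analyst recommended every violinist*.
Embedded wh-clauses are opaque for QR, so the quantifier stays inside the question.
*every violinist* is confined to the island and cannot take scope over *two curators*.

No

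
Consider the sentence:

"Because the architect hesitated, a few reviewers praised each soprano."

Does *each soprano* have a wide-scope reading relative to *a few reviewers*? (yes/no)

Yes

Neither queried DP is inside the adjunct, so the adjunct-island constraint does not apply.
With no island boundary between them, the object can take inverse scope over the subject via ordinary QR within the clause.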